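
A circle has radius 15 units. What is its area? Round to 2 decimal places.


Shape: circle
Radius r = 15 units
Formula: A = pi * r^2
r^2 = 15^2 = 225
A = pi * 225
A = 706.86
706.86 units^2


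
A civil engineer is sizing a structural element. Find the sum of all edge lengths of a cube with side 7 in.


Shape: cube
Side s = 7 in
A cube has 12 edges, all equal.
Formula: total edge length = 12 * s
Total = 12 * 7
Total = 84
84 in


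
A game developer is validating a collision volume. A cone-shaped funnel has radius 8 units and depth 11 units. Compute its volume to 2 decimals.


Shape: cone
Radius r = 8 units, Height h = 11 units
Formula: V = (1/3) * pi * r^2 * h
r^2 = 64
pi * r^2 * h = pi * 64 * 11 = 704 * pi
V = 704 * pi / 3
V = 737.23
737.23 units^3


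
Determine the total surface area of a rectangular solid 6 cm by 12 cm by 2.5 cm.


Shape: rectangular prism
l = 6 cm, w = 12 cm, h = 2.5 cm
Formula: SA = 2(lw + lh + wh)
lw = 72, lh = 15, wh = 30
lw + lh + wh = 117
SA = 2 * 117
SA = 234
234 cm^2


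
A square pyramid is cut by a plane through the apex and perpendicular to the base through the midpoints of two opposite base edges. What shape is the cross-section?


Solid: square pyramid
Cutting plane: through the apex and perpendicular to the base through the midpoints of two opposite base edges
Visualize the intersection of the plane with the solid's surface.
The boundary of the cut region is a isosceles triangle.
isosceles triangle


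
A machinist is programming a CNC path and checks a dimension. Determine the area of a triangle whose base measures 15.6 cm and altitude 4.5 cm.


Shape: triangle
Base b = 15.6 cm, Height h = 4.5 cm
Formula: A = (1/2) * b * h
A = 0.5 * 15.6 * 4.5
A = 0.5 * 70.2
A = 35.1
35.1 cm^2


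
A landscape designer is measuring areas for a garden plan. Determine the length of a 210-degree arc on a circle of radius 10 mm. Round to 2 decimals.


Shape: circular arc
Radius r = 10 mm, Angle = 210 degrees
Formula: L = (angle/360) * 2 * pi * r
2 * pi * r = 20 * pi
L = (210/360) * 20 * pi
L = 11.666667 * pi
L = 36.65
36.65 mm


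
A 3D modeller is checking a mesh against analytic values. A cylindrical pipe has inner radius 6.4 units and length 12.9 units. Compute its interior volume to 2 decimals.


Shape: cylinder
Radius r = 6.4 units, Height h = 12.9 units
Formula: V = pi * r^2 * h
r^2 = 40.96
V = pi * 40.96 * 12.9
V = 528.384 * pi
V = 1659.97
1659.97 units^3


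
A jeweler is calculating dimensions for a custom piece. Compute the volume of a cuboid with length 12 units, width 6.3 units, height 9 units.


Shape: rectangular prism
l = 12 units, w = 6.3 units, h = 9 units
Formula: V = l * w * h
V = 12 * 6.3 * 9
V = 75.6 * 9
V = 680.4
680.4 units^3


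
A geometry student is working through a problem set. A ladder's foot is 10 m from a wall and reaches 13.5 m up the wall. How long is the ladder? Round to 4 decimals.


Shape: right triangle
Legs a = 10 m, b = 13.5 m
Formula: c = sqrt(a^2 + b^2)
a^2 = 100, b^2 = 182.25
a^2 + b^2 = 282.25
c = sqrt(282.25)
c = 16.8003
16.8003 m


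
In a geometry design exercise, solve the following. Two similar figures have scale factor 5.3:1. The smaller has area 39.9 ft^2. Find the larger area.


Linear scale factor k = 5.3
Original area = 39.9 ft^2
Rule: under a linear scaling by k, areas scale by k^2.
k^2 = 5.3^2 = 28.09
New area = 39.9 * 28.09
New area = 1120.791
1120.791 ft^2


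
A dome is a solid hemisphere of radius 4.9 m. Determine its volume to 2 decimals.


Shape: hemisphere (half of a sphere)
Radius r = 4.9 m
Formula: V = (1/2) * (4/3) * pi * r^3 = (2/3) * pi * r^3
r^3 = 117.649
(2/3) * 117.649 = 78.432667
V = 78.432667 * pi
V = 246.4
246.4 m^3


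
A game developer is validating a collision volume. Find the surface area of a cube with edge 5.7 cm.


Shape: cube
Side s = 5.7 cm
A cube has 6 square faces.
Formula: SA = 6 * s^2
s^2 = 32.49
SA = 6 * 32.49
SA = 194.94
194.94 cm^2


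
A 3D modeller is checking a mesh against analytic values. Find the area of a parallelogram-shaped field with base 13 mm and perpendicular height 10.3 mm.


Shape: parallelogram
Base b = 13 mm, Height h = 10.3 mm
Formula: A = b * h
A = 13 * 10.3
A = 133.9
133.9 mm^2


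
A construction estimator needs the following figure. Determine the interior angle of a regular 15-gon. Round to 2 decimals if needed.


Shape: regular pentadecagon (15 sides)
Formula: interior angle = (n - 2) * 180 / n
(n - 2) = 13
(n - 2) * 180 = 2340
angle = 2340 / 15
angle = 156
156 degrees


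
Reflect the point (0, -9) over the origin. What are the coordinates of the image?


Transformation: reflection
Original point: (0, -9)
Rule for reflection through the origin: (x, y) -> (-x, -y)
Apply: (0, -9) -> (0, 9)
(0, 9)


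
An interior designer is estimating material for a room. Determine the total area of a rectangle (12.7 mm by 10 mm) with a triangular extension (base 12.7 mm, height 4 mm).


Composite shape: rectangle + triangle
Rectangle area = 12.7 * 10 = 127
Triangle area = 0.5 * 12.7 * 4 = 25.4
Total = 127 + 25.4
Total = 152.4
152.4 mm^2


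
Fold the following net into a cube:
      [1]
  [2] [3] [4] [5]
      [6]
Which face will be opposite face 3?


Net: cross layout. Take square 3 as the base (bottom).
Fold the four squares in the horizontal row up around 3: 2 -> left, 4 -> right, 5 wraps to the top.
Fold 1 and 6 up from 3: 1 -> back, 6 -> front.
Opposite pairs are therefore: (1, 6), (2, 4), (3, 5).
Face 3 is opposite face 5.
face 5


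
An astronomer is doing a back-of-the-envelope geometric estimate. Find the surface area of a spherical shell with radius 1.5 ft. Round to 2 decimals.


Shape: sphere
Radius r = 1.5 ft
Formula: SA = 4 * pi * r^2
r^2 = 2.25
SA = 4 * pi * 2.25
SA = 9 * pi
SA = 28.27
28.27 ft^2


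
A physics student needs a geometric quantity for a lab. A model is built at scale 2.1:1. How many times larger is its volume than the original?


Linear scale factor k = 2.1
Rule: under a linear scaling by k, volumes scale by k^3.
k^3 = 2.1 * 2.1 * 2.1
k^3 = 4.41 * 2.1
k^3 = 9.261
Volume scales by a factor of 9.261.
9.261 (dimensionless)


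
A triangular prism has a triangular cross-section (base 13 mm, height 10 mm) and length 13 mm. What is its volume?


Shape: triangular prism
Triangle base = 13 mm, triangle height = 10 mm, prism length L = 13 mm
Formula: V = (1/2 * b * h_tri) * L
Cross-section area = 0.5 * 13 * 10 = 65
V = 65 * 13
V = 845
845 mm^3


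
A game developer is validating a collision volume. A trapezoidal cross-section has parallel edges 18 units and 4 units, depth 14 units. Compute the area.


Shape: trapezoid
Parallel sides a = 18 units, b = 4 units; Height h = 14 units
Formula: A = (a + b) * h / 2
a + b = 18 + 4 = 22
A = 22 * 14 / 2
A = 308 / 2
A = 154
154 units^2


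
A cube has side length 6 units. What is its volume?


Shape: cube
Side s = 6 units
Formula: V = s^3
V = 6 * 6 * 6
V = 36 * 6
V = 216
216 units^3


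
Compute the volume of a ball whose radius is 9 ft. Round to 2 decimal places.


Shape: sphere
Radius r = 9 ft
Formula: V = (4/3) * pi * r^3
r^3 = 729
(4/3) * 729 = 972
V = 972 * pi
V = 3053.63
3053.63 ft^3


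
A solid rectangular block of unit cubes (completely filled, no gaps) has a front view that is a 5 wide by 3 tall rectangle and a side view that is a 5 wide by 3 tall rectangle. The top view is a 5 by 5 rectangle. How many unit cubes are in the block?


Orthographic views of a solid rectangular block:
Front view 5 x 3 -> length = 5, height = 3
Side view 5 x 3 -> width = 5, height = 3 (consistent)
Top view 5 x 5 -> confirms length = 5, width = 5
The block is 5 x 5 x 3.
Total unit cubes = 5 * 5 * 3 = 75
75 unit cubes


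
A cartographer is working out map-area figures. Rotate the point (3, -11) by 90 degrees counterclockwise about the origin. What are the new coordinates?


Transformation: rotation about the origin
Original point: (3, -11)
Rule for 90 deg counterclockwise: (x, y) -> (-y, x)
Apply: (3, -11) -> (11, 3)
(11, 3)


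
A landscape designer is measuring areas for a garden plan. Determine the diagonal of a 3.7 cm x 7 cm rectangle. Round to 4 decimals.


Shape: rectangle (diagonal via Pythagoras)
Sides: 3.7 cm and 7 cm
Formula: d = sqrt(l^2 + w^2)
l^2 = 13.69, w^2 = 49
l^2 + w^2 = 62.69
d = sqrt(62.69)
d = 7.9177
7.9177 cm


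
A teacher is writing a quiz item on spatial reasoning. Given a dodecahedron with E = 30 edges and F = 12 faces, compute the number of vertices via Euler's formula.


Polyhedron: dodecahedron
Euler's formula for convex polyhedra: V - E + F = 2
Given: E = 30 edges and F = 12 faces
Solve for V:
V = 2 + E - F = 2 + 30 - 12 = 20
20 vertices


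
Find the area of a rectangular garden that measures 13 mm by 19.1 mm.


Shape: rectangle
Length l = 13 mm, Width w = 19.1 mm
Formula: A = l * w
A = 13 * 19.1
A = 248.3
248.3 mm^2


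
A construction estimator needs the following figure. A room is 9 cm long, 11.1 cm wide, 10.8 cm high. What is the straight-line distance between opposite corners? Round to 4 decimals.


Shape: rectangular box (space diagonal)
l = 9 cm, w = 11.1 cm, h = 10.8 cm
Visualize: the diagonal of the base, then a right triangle with that diagonal and the height.
Formula: d = sqrt(l^2 + w^2 + h^2)
l^2 + w^2 + h^2 = 81 + 123.21 + 116.64 = 320.85
d = sqrt(320.85)
d = 17.9123
17.9123 cm


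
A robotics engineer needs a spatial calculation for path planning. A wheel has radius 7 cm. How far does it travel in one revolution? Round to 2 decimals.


Shape: circle
Radius r = 7 cm
Formula: C = 2 * pi * r
C = 2 * pi * 7
C = 14 * pi
C = 43.98
43.98 cm


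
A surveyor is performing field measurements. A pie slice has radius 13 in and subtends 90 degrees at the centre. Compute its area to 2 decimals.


Shape: circular sector
Radius r = 13 in, Angle = 90 degrees
Formula: A = (angle/360) * pi * r^2
r^2 = 169
Fraction of circle = 90/360
A = (90/360) * pi * 169
A = 42.25 * pi
A = 132.73
132.73 in^2


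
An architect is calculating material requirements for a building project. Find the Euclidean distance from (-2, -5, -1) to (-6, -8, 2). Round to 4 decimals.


3D distance between two points
P1 = (-2, -5, -1), P2 = (-6, -8, 2)
Formula: d = sqrt((x2-x1)^2 + (y2-y1)^2 + (z2-z1)^2)
dx = -6 - -2 = -4
dy = -8 - -5 = -3
dz = 2 - -1 = 3
dx^2 + dy^2 + dz^2 = 16 + 9 + 9 = 34
d = sqrt(34)
d = 5.831
5.831 units


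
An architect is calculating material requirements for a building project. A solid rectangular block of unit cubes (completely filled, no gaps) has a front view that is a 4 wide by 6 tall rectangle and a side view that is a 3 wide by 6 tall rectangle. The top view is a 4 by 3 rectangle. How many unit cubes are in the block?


Orthographic views of a solid rectangular block:
Front view 4 x 6 -> length = 4, height = 6
Side view 3 x 6 -> width = 3, height = 6 (consistent)
Top view 4 x 3 -> confirms length = 4, width = 3
The block is 4 x 3 x 6.
Total unit cubes = 4 * 3 * 6 = 72
72 unit cubes


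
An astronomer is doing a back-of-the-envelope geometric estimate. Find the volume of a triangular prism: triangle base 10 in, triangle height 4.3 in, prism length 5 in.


Shape: triangular prism
Triangle base = 10 in, triangle height = 4.3 in, prism length L = 5 in
Formula: V = (1/2 * b * h_tri) * L
Cross-section area = 0.5 * 10 * 4.3 = 21.5
V = 21.5 * 5
V = 107.5
107.5 in^3


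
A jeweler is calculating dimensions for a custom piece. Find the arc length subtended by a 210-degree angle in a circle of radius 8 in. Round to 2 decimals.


Shape: circular arc
Radius r = 8 in, Angle = 210 degrees
Formula: L = (angle/360) * 2 * pi * r
2 * pi * r = 16 * pi
L = (210/360) * 16 * pi
L = 9.333333 * pi
L = 29.32
29.32 in


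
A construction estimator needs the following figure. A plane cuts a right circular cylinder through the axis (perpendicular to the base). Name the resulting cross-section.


Solid: right circular cylinder
Cutting plane: through the axis (perpendicular to the base)
Visualize the intersection of the plane with the solid's surface.
The boundary of the cut region is a rectangle.
rectangle


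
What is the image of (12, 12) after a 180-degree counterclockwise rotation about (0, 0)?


Transformation: rotation about the origin
Original point: (12, 12)
Rule for 180 deg: (x, y) -> (-x, -y)
Apply: (12, 12) -> (-12, -12)
(-12, -12)


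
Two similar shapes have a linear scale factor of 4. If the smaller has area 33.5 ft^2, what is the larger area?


Linear scale factor k = 4
Original area = 33.5 ft^2
Rule: under a linear scaling by k, areas scale by k^2.
k^2 = 4^2 = 16
New area = 33.5 * 16
New area = 536
536 ft^2


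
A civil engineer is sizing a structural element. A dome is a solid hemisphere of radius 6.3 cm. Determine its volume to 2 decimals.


Shape: hemisphere (half of a sphere)
Radius r = 6.3 cm
Formula: V = (1/2) * (4/3) * pi * r^3 = (2/3) * pi * r^3
r^3 = 250.047
(2/3) * 250.047 = 166.698
V = 166.698 * pi
V = 523.7
523.7 cm^3


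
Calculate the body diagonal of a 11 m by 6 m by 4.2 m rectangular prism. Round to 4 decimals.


Shape: rectangular box (space diagonal)
l = 11 m, w = 6 m, h = 4.2 m
Visualize: the diagonal of the base, then a right triangle with that diagonal and the height.
Formula: d = sqrt(l^2 + w^2 + h^2)
l^2 + w^2 + h^2 = 121 + 36 + 17.64 = 174.64
d = sqrt(174.64)
d = 13.2151
13.2151 m


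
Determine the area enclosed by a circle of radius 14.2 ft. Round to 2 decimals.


Shape: circle
Radius r = 14.2 ft
Formula: A = pi * r^2
r^2 = 14.2^2 = 201.64
A = pi * 201.64
A = 633.47
633.47 ft^2


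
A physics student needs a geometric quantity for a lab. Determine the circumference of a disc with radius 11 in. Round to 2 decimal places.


Shape: circle
Radius r = 11 in
Formula: C = 2 * pi * r
C = 2 * pi * 11
C = 22 * pi
C = 69.12
69.12 in


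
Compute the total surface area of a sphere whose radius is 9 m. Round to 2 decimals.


Shape: sphere
Radius r = 9 m
Formula: SA = 4 * pi * r^2
r^2 = 81
SA = 4 * pi * 81
SA = 324 * pi
SA = 1017.88
1017.88 m^2


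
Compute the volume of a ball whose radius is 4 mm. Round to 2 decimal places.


Shape: sphere
Radius r = 4 mm
Formula: V = (4/3) * pi * r^3
r^3 = 64
(4/3) * 64 = 85.333333
V = 85.333333 * pi
V = 268.08
268.08 mm^3


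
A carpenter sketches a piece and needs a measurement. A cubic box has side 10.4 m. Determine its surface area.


Shape: cube
Side s = 10.4 m
A cube has 6 square faces.
Formula: SA = 6 * s^2
s^2 = 108.16
SA = 6 * 108.16
SA = 648.96
648.96 m^2


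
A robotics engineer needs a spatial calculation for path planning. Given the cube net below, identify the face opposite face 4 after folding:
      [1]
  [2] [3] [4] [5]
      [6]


Net: cross layout. Take square 3 as the base (bottom).
Fold the four squares in the horizontal row up around 3: 2 -> left, 4 -> right, 5 wraps to the top.
Fold 1 and 6 up from 3: 1 -> back, 6 -> front.
Opposite pairs are therefore: (1, 6), (2, 4), (3, 5).
Face 4 is opposite face 2.
face 2


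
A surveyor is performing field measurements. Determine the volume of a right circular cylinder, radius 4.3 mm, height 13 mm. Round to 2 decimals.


Shape: cylinder
Radius r = 4.3 mm, Height h = 13 mm
Formula: V = pi * r^2 * h
r^2 = 18.49
V = pi * 18.49 * 13
V = 240.37 * pi
V = 755.14
755.14 mm^3


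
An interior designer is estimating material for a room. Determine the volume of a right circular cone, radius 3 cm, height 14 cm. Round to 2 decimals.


Shape: cone
Radius r = 3 cm, Height h = 14 cm
Formula: V = (1/3) * pi * r^2 * h
r^2 = 9
pi * r^2 * h = pi * 9 * 14 = 126 * pi
V = 126 * pi / 3
V = 131.95
131.95 cm^3


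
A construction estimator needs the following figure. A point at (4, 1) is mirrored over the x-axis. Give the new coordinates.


Transformation: reflection
Original point: (4, 1)
Rule for reflection over the x-axis: (x, y) -> (x, -y)
Apply: (4, 1) -> (4, -1)
(4, -1)


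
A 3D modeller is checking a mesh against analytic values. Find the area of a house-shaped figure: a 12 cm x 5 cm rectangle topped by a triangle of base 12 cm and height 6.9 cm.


Composite shape: rectangle + triangle
Rectangle area = 12 * 5 = 60
Triangle area = 0.5 * 12 * 6.9 = 41.4
Total = 60 + 41.4
Total = 101.4
101.4 cm^2


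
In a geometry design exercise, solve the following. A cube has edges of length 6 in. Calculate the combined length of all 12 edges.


Shape: cube
Side s = 6 in
A cube has 12 edges, all equal.
Formula: total edge length = 12 * s
Total = 12 * 6
Total = 72
72 in


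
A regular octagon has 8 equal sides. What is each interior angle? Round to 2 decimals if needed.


Shape: regular octagon (8 sides)
Formula: interior angle = (n - 2) * 180 / n
(n - 2) = 6
(n - 2) * 180 = 1080
angle = 1080 / 8
angle = 135
135 degrees


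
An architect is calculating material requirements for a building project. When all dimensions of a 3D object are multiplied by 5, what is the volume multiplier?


Linear scale factor k = 5
Rule: under a linear scaling by k, volumes scale by k^3.
k^3 = 5 * 5 * 5
k^3 = 25 * 5
k^3 = 125
Volume scales by a factor of 125.
125 (dimensionless)


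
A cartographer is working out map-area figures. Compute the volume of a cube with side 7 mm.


Shape: cube
Side s = 7 mm
Formula: V = s^3
V = 7 * 7 * 7
V = 49 * 7
V = 343
343 mm^3


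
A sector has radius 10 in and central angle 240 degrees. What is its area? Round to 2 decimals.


Shape: circular sector
Radius r = 10 in, Angle = 240 degrees
Formula: A = (angle/360) * pi * r^2
r^2 = 100
Fraction of circle = 240/360
A = (240/360) * pi * 100
A = 66.666667 * pi
A = 209.44
209.44 in^2


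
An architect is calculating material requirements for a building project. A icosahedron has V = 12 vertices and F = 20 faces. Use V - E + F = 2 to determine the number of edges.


Polyhedron: icosahedron
Euler's formula for convex polyhedra: V - E + F = 2
Given: V = 12 vertices and F = 20 faces
Solve for E:
E = V + F - 2 = 12 + 20 - 2 = 30
30 edges


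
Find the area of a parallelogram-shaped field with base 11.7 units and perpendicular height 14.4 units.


Shape: parallelogram
Base b = 11.7 units, Height h = 14.4 units
Formula: A = b * h
A = 11.7 * 14.4
A = 168.48
168.48 units^2


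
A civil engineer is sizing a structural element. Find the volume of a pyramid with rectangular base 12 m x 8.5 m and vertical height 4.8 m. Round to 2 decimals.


Shape: rectangular pyramid
Base: 12 m x 8.5 m, Height h = 4.8 m
Formula: V = (1/3) * base_area * h
base_area = 12 * 8.5 = 102
base_area * h = 102 * 4.8 = 489.6
V = 489.6 / 3
V = 163.2
163.2 m^3


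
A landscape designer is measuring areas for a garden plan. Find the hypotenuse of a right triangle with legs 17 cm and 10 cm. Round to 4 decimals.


Shape: right triangle
Legs a = 17 cm, b = 10 cm
Formula: c = sqrt(a^2 + b^2)
a^2 = 289, b^2 = 100
a^2 + b^2 = 389
c = sqrt(389)
c = 19.7231
19.7231 cm


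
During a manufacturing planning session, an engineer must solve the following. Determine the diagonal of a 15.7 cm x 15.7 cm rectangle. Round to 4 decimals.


Shape: rectangle (diagonal via Pythagoras)
Sides: 15.7 cm and 15.7 cm
Formula: d = sqrt(l^2 + w^2)
l^2 = 246.49, w^2 = 246.49
l^2 + w^2 = 492.98
d = sqrt(492.98)
d = 22.2032
22.2032 cm


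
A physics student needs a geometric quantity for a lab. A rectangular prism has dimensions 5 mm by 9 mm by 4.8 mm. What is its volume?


Shape: rectangular prism
l = 5 mm, w = 9 mm, h = 4.8 mm
Formula: V = l * w * h
V = 5 * 9 * 4.8
V = 45 * 4.8
V = 216
216 mm^3


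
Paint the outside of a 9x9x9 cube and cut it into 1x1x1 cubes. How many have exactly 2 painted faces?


Large cube: 9 x 9 x 9, cut into unit cubes.
n = 9, so n - 2 = 7
Cubes with 2 painted faces lie along the edges, excluding corners.
A cube has 12 edges; each contributes (n - 2) = 7 such cubes.
Count = 12 * 7 = 84
84 unit cubes


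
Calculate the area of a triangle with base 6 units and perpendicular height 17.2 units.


Shape: triangle
Base b = 6 units, Height h = 17.2 units
Formula: A = (1/2) * b * h
A = 0.5 * 6 * 17.2
A = 0.5 * 103.2
A = 51.6
51.6 units^2


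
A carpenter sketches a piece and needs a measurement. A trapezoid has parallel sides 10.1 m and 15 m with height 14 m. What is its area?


Shape: trapezoid
Parallel sides a = 10.1 m, b = 15 m; Height h = 14 m
Formula: A = (a + b) * h / 2
a + b = 10.1 + 15 = 25.1
A = 25.1 * 14 / 2
A = 351.4 / 2
A = 175.7
175.7 m^2


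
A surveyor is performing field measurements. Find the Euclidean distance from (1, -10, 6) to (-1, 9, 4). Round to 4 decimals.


3D distance between two points
P1 = (1, -10, 6), P2 = (-1, 9, 4)
Formula: d = sqrt((x2-x1)^2 + (y2-y1)^2 + (z2-z1)^2)
dx = -1 - 1 = -2
dy = 9 - -10 = 19
dz = 4 - 6 = -2
dx^2 + dy^2 + dz^2 = 4 + 361 + 4 = 369
d = sqrt(369)
d = 19.2094
19.2094 units


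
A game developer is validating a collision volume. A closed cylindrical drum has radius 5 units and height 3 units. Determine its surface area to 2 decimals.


Shape: closed cylinder
Radius r = 5 units, Height h = 3 units
Formula: SA = 2*pi*r^2 + 2*pi*r*h = 2*pi*r*(r + h)
r + h = 8
2 * r * (r + h) = 2 * 5 * 8 = 80
SA = 80 * pi
SA = 251.33
251.33 units^2


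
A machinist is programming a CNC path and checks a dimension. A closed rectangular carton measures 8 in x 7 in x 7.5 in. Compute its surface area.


Shape: rectangular prism
l = 8 in, w = 7 in, h = 7.5 in
Formula: SA = 2(lw + lh + wh)
lw = 56, lh = 60, wh = 52.5
lw + lh + wh = 168.5
SA = 2 * 168.5
SA = 337
337 in^2


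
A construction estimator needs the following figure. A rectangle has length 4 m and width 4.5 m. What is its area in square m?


Shape: rectangle
Length l = 4 m, Width w = 4.5 m
Formula: A = l * w
A = 4 * 4.5
A = 18
18 m^2


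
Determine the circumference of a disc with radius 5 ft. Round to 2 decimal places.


Shape: circle
Radius r = 5 ft
Formula: C = 2 * pi * r
C = 2 * pi * 5
C = 10 * pi
C = 31.42
31.42 ft


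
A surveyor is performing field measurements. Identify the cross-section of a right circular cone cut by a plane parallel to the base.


Solid: right circular cone
Cutting plane: parallel to the base
Visualize the intersection of the plane with the solid's surface.
The boundary of the cut region is a circle.
circle


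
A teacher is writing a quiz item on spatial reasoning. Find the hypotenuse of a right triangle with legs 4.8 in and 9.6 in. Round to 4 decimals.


Shape: right triangle
Legs a = 4.8 in, b = 9.6 in
Formula: c = sqrt(a^2 + b^2)
a^2 = 23.04, b^2 = 92.16
a^2 + b^2 = 115.2
c = sqrt(115.2)
c = 10.7331
10.7331 in


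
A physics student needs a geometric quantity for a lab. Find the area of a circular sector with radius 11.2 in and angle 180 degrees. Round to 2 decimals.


Shape: circular sector
Radius r = 11.2 in, Angle = 180 degrees
Formula: A = (angle/360) * pi * r^2
r^2 = 125.44
Fraction of circle = 180/360
A = (180/360) * pi * 125.44
A = 62.72 * pi
A = 197.04
197.04 in^2


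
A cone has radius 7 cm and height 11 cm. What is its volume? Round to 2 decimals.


Shape: cone
Radius r = 7 cm, Height h = 11 cm
Formula: V = (1/3) * pi * r^2 * h
r^2 = 49
pi * r^2 * h = pi * 49 * 11 = 539 * pi
V = 539 * pi / 3
V = 564.44
564.44 cm^3


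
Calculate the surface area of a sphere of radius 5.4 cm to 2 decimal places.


Shape: sphere
Radius r = 5.4 cm
Formula: SA = 4 * pi * r^2
r^2 = 29.16
SA = 4 * pi * 29.16
SA = 116.64 * pi
SA = 366.44
366.44 cm^2


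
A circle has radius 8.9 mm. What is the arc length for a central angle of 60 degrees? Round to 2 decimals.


Shape: circular arc
Radius r = 8.9 mm, Angle = 60 degrees
Formula: L = (angle/360) * 2 * pi * r
2 * pi * r = 17.8 * pi
L = (60/360) * 17.8 * pi
L = 2.966667 * pi
L = 9.32
9.32 mm


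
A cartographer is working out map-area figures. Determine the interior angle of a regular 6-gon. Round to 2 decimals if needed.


Shape: regular hexagon (6 sides)
Formula: interior angle = (n - 2) * 180 / n
(n - 2) = 4
(n - 2) * 180 = 720
angle = 720 / 6
angle = 120
120 degrees


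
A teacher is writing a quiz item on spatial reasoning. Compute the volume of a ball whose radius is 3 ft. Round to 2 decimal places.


Shape: sphere
Radius r = 3 ft
Formula: V = (4/3) * pi * r^3
r^3 = 27
(4/3) * 27 = 36
V = 36 * pi
V = 113.1
113.1 ft^3


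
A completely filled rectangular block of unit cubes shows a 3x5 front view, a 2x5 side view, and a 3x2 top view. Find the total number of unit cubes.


Orthographic views of a solid rectangular block:
Front view 3 x 5 -> length = 3, height = 5
Side view 2 x 5 -> width = 2, height = 5 (consistent)
Top view 3 x 2 -> confirms length = 3, width = 2
The block is 3 x 2 x 5.
Total unit cubes = 3 * 2 * 5 = 30
30 unit cubes


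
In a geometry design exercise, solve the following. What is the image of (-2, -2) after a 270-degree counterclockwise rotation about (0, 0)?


Transformation: rotation about the origin
Original point: (-2, -2)
Rule for 270 deg counterclockwise: (x, y) -> (y, -x)
Apply: (-2, -2) -> (-2, 2)
(-2, 2)


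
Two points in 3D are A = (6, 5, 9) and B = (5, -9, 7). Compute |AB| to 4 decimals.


3D distance between two points
P1 = (6, 5, 9), P2 = (5, -9, 7)
Formula: d = sqrt((x2-x1)^2 + (y2-y1)^2 + (z2-z1)^2)
dx = 5 - 6 = -1
dy = -9 - 5 = -14
dz = 7 - 9 = -2
dx^2 + dy^2 + dz^2 = 1 + 196 + 4 = 201
d = sqrt(201)
d = 14.1774
14.1774 units


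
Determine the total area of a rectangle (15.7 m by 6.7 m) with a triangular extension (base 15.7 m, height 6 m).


Composite shape: rectangle + triangle
Rectangle area = 15.7 * 6.7 = 105.19
Triangle area = 0.5 * 15.7 * 6 = 47.1
Total = 105.19 + 47.1
Total = 152.29
152.29 m^2


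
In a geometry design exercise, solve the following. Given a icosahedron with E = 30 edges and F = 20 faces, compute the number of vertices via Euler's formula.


Polyhedron: icosahedron
Euler's formula for convex polyhedra: V - E + F = 2
Given: E = 30 edges and F = 20 faces
Solve for V:
V = 2 + E - F = 2 + 30 - 20 = 12
12 vertices


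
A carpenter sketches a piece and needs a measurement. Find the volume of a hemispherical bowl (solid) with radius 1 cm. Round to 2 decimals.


Shape: hemisphere (half of a sphere)
Radius r = 1 cm
Formula: V = (1/2) * (4/3) * pi * r^3 = (2/3) * pi * r^3
r^3 = 1
(2/3) * 1 = 0.666667
V = 0.666667 * pi
V = 2.09
2.09 cm^3


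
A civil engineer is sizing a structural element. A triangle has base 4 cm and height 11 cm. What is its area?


Shape: triangle
Base b = 4 cm, Height h = 11 cm
Formula: A = (1/2) * b * h
A = 0.5 * 4 * 11
A = 0.5 * 44
A = 22
22 cm^2


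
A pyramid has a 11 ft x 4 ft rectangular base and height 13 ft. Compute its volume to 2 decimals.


Shape: rectangular pyramid
Base: 11 ft x 4 ft, Height h = 13 ft
Formula: V = (1/3) * base_area * h
base_area = 11 * 4 = 44
base_area * h = 44 * 13 = 572
V = 572 / 3
V = 190.67
190.67 ft^3


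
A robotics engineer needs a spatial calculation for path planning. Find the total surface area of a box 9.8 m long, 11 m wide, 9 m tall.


Shape: rectangular prism
l = 9.8 m, w = 11 m, h = 9 m
Formula: SA = 2(lw + lh + wh)
lw = 107.8, lh = 88.2, wh = 99
lw + lh + wh = 295
SA = 2 * 295
SA = 590
590 m^2


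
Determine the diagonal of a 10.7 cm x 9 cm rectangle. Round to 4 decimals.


Shape: rectangle (diagonal via Pythagoras)
Sides: 10.7 cm and 9 cm
Formula: d = sqrt(l^2 + w^2)
l^2 = 114.49, w^2 = 81
l^2 + w^2 = 195.49
d = sqrt(195.49)
d = 13.9818
13.9818 cm


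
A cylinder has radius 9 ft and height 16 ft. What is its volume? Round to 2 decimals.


Shape: cylinder
Radius r = 9 ft, Height h = 16 ft
Formula: V = pi * r^2 * h
r^2 = 81
V = pi * 81 * 16
V = 1296 * pi
V = 4071.5
4071.5 ft^3


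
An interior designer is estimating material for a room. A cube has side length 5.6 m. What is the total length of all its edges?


Shape: cube
Side s = 5.6 m
A cube has 12 edges, all equal.
Formula: total edge length = 12 * s
Total = 12 * 5.6
Total = 67.2
67.2 m


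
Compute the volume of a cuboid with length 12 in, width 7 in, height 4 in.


Shape: rectangular prism
l = 12 in, w = 7 in, h = 4 in
Formula: V = l * w * h
V = 12 * 7 * 4
V = 84 * 4
V = 336
336 in^3


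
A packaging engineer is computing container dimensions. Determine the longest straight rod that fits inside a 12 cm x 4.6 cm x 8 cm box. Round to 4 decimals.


Shape: rectangular box (space diagonal)
l = 12 cm, w = 4.6 cm, h = 8 cm
Visualize: the diagonal of the base, then a right triangle with that diagonal and the height.
Formula: d = sqrt(l^2 + w^2 + h^2)
l^2 + w^2 + h^2 = 144 + 21.16 + 64 = 229.16
d = sqrt(229.16)
d = 15.138
15.138 cm


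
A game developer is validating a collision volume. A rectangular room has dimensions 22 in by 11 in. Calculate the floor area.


Shape: rectangle
Length l = 22 in, Width w = 11 in
Formula: A = l * w
A = 22 * 11
A = 242
242 in^2


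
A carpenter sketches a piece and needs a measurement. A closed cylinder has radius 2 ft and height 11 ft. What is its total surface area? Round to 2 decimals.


Shape: closed cylinder
Radius r = 2 ft, Height h = 11 ft
Formula: SA = 2*pi*r^2 + 2*pi*r*h = 2*pi*r*(r + h)
r + h = 13
2 * r * (r + h) = 2 * 2 * 13 = 52
SA = 52 * pi
SA = 163.36
163.36 ft^2


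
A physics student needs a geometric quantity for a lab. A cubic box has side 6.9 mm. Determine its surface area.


Shape: cube
Side s = 6.9 mm
A cube has 6 square faces.
Formula: SA = 6 * s^2
s^2 = 47.61
SA = 6 * 47.61
SA = 285.66
285.66 mm^2


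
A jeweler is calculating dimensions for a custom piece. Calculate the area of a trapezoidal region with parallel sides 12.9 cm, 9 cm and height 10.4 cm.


Shape: trapezoid
Parallel sides a = 12.9 cm, b = 9 cm; Height h = 10.4 cm
Formula: A = (a + b) * h / 2
a + b = 12.9 + 9 = 21.9
A = 21.9 * 10.4 / 2
A = 227.76 / 2
A = 113.88
113.88 cm^2


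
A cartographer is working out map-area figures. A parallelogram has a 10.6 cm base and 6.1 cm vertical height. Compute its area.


Shape: parallelogram
Base b = 10.6 cm, Height h = 6.1 cm
Formula: A = b * h
A = 10.6 * 6.1
A = 64.66
64.66 cm^2


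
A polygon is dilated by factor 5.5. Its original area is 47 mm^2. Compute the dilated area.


Linear scale factor k = 5.5
Original area = 47 mm^2
Rule: under a linear scaling by k, areas scale by k^2.
k^2 = 5.5^2 = 30.25
New area = 47 * 30.25
New area = 1421.75
1421.75 mm^2


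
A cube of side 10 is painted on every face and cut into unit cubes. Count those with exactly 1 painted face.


Large cube: 10 x 10 x 10, cut into unit cubes.
n = 10, so n - 2 = 8
Cubes with 1 painted face lie in the interior of each face.
A cube has 6 faces; each contributes (n - 2)^2 = 64 such cubes.
Count = 6 * 64 = 384
384 unit cubes


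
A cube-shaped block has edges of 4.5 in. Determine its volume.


Shape: cube
Side s = 4.5 in
Formula: V = s^3
V = 4.5 * 4.5 * 4.5
V = 20.25 * 4.5
V = 91.125
91.125 in^3


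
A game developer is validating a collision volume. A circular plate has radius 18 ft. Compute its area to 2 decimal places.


Shape: circle
Radius r = 18 ft
Formula: A = pi * r^2
r^2 = 18^2 = 324
A = pi * 324
A = 1017.88
1017.88 ft^2


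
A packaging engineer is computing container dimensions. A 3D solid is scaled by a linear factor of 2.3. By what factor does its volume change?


Linear scale factor k = 2.3
Rule: under a linear scaling by k, volumes scale by k^3.
k^3 = 2.3 * 2.3 * 2.3
k^3 = 5.29 * 2.3
k^3 = 12.167
Volume scales by a factor of 12.167.
12.167 (dimensionless)


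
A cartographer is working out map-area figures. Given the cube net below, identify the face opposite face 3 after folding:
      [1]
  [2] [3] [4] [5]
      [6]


Net: cross layout. Take square 3 as the base (bottom).
Fold the four squares in the horizontal row up around 3: 2 -> left, 4 -> right, 5 wraps to the top.
Fold 1 and 6 up from 3: 1 -> back, 6 -> front.
Opposite pairs are therefore: (1, 6), (2, 4), (3, 5).
Face 3 is opposite face 5.
face 5


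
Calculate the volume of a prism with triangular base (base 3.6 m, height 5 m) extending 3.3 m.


Shape: triangular prism
Triangle base = 3.6 m, triangle height = 5 m, prism length L = 3.3 m
Formula: V = (1/2 * b * h_tri) * L
Cross-section area = 0.5 * 3.6 * 5 = 9
V = 9 * 3.3
V = 29.7
29.7 m^3


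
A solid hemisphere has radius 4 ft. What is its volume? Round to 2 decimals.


Shape: hemisphere (half of a sphere)
Radius r = 4 ft
Formula: V = (1/2) * (4/3) * pi * r^3 = (2/3) * pi * r^3
r^3 = 64
(2/3) * 64 = 42.666667
V = 42.666667 * pi
V = 134.04
134.04 ft^3


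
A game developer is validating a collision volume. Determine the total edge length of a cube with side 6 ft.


Shape: cube
Side s = 6 ft
A cube has 12 edges, all equal.
Formula: total edge length = 12 * s
Total = 12 * 6
Total = 72
72 ft


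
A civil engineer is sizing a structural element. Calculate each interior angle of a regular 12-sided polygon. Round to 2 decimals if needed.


Shape: regular dodecagon (12 sides)
Formula: interior angle = (n - 2) * 180 / n
(n - 2) = 10
(n - 2) * 180 = 1800
angle = 1800 / 12
angle = 150
150 degrees


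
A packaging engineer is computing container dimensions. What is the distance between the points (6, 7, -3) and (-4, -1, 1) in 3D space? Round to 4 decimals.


3D distance between two points
P1 = (6, 7, -3), P2 = (-4, -1, 1)
Formula: d = sqrt((x2-x1)^2 + (y2-y1)^2 + (z2-z1)^2)
dx = -4 - 6 = -10
dy = -1 - 7 = -8
dz = 1 - -3 = 4
dx^2 + dy^2 + dz^2 = 100 + 64 + 16 = 180
d = sqrt(180)
d = 13.4164
13.4164 units


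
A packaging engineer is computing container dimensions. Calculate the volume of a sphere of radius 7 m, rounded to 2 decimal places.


Shape: sphere
Radius r = 7 m
Formula: V = (4/3) * pi * r^3
r^3 = 343
(4/3) * 343 = 457.333333
V = 457.333333 * pi
V = 1436.76
1436.76 m^3


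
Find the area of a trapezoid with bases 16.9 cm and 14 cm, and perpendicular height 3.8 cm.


Shape: trapezoid
Parallel sides a = 16.9 cm, b = 14 cm; Height h = 3.8 cm
Formula: A = (a + b) * h / 2
a + b = 16.9 + 14 = 30.9
A = 30.9 * 3.8 / 2
A = 117.42 / 2
A = 58.71
58.71 cm^2


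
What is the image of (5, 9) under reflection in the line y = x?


Transformation: reflection
Original point: (5, 9)
Rule for reflection over y = x: (x, y) -> (y, x)
Apply: (5, 9) -> (9, 5)
(9, 5)


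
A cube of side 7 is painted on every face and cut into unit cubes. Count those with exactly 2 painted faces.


Large cube: 7 x 7 x 7, cut into unit cubes.
n = 7, so n - 2 = 5
Cubes with 2 painted faces lie along the edges, excluding corners.
A cube has 12 edges; each contributes (n - 2) = 5 such cubes.
Count = 12 * 5 = 60
60 unit cubes


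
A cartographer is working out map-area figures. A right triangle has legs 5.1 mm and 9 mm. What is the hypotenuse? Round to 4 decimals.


Shape: right triangle
Legs a = 5.1 mm, b = 9 mm
Formula: c = sqrt(a^2 + b^2)
a^2 = 26.01, b^2 = 81
a^2 + b^2 = 107.01
c = sqrt(107.01)
c = 10.3446
10.3446 mm


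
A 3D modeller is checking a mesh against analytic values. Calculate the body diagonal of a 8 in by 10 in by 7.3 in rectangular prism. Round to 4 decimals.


Shape: rectangular box (space diagonal)
l = 8 in, w = 10 in, h = 7.3 in
Visualize: the diagonal of the base, then a right triangle with that diagonal and the height.
Formula: d = sqrt(l^2 + w^2 + h^2)
l^2 + w^2 + h^2 = 64 + 100 + 53.29 = 217.29
d = sqrt(217.29)
d = 14.7408
14.7408 in


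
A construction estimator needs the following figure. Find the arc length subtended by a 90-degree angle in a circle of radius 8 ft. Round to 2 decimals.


Shape: circular arc
Radius r = 8 ft, Angle = 90 degrees
Formula: L = (angle/360) * 2 * pi * r
2 * pi * r = 16 * pi
L = (90/360) * 16 * pi
L = 4 * pi
L = 12.57
12.57 ft


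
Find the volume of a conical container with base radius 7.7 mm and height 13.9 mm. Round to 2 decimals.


Shape: cone
Radius r = 7.7 mm, Height h = 13.9 mm
Formula: V = (1/3) * pi * r^2 * h
r^2 = 59.29
pi * r^2 * h = pi * 59.29 * 13.9 = 824.131 * pi
V = 824.131 * pi / 3
V = 863.03
863.03 mm^3


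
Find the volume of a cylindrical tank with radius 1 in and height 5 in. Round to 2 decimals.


Shape: cylinder
Radius r = 1 in, Height h = 5 in
Formula: V = pi * r^2 * h
r^2 = 1
V = pi * 1 * 5
V = 5 * pi
V = 15.71
15.71 in^3


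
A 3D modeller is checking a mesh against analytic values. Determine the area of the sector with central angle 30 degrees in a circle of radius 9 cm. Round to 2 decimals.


Shape: circular sector
Radius r = 9 cm, Angle = 30 degrees
Formula: A = (angle/360) * pi * r^2
r^2 = 81
Fraction of circle = 30/360
A = (30/360) * pi * 81
A = 6.75 * pi
A = 21.21
21.21 cm^2


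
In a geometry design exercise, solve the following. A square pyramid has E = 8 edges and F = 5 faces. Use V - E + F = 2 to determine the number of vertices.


Polyhedron: square pyramid
Euler's formula for convex polyhedra: V - E + F = 2
Given: E = 8 edges and F = 5 faces
Solve for V:
V = 2 + E - F = 2 + 8 - 5 = 5
5 vertices


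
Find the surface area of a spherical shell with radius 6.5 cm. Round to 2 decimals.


Shape: sphere
Radius r = 6.5 cm
Formula: SA = 4 * pi * r^2
r^2 = 42.25
SA = 4 * pi * 42.25
SA = 169 * pi
SA = 530.93
530.93 cm^2


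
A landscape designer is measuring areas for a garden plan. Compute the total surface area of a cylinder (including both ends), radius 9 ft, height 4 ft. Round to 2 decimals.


Shape: closed cylinder
Radius r = 9 ft, Height h = 4 ft
Formula: SA = 2*pi*r^2 + 2*pi*r*h = 2*pi*r*(r + h)
r + h = 13
2 * r * (r + h) = 2 * 9 * 13 = 234
SA = 234 * pi
SA = 735.13
735.13 ft^2


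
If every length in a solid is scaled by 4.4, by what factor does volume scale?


Linear scale factor k = 4.4
Rule: under a linear scaling by k, volumes scale by k^3.
k^3 = 4.4 * 4.4 * 4.4
k^3 = 19.36 * 4.4
k^3 = 85.184
Volume scales by a factor of 85.184.
85.184 (dimensionless)


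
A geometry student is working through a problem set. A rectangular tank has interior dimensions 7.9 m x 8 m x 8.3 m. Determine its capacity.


Shape: rectangular prism
l = 7.9 m, w = 8 m, h = 8.3 m
Formula: V = l * w * h
V = 7.9 * 8 * 8.3
V = 63.2 * 8.3
V = 524.56
524.56 m^3


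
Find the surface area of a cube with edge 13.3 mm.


Shape: cube
Side s = 13.3 mm
A cube has 6 square faces.
Formula: SA = 6 * s^2
s^2 = 176.89
SA = 6 * 176.89
SA = 1061.34
1061.34 mm^2


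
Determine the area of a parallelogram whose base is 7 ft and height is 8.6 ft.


Shape: parallelogram
Base b = 7 ft, Height h = 8.6 ft
Formula: A = b * h
A = 7 * 8.6
A = 60.2
60.2 ft^2


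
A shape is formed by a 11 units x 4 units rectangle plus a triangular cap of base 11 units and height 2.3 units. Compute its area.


Composite shape: rectangle + triangle
Rectangle area = 11 * 4 = 44
Triangle area = 0.5 * 11 * 2.3 = 12.65
Total = 44 + 12.65
Total = 56.65
56.65 units^2


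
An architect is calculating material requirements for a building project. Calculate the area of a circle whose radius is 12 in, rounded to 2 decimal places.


Shape: circle
Radius r = 12 in
Formula: A = pi * r^2
r^2 = 12^2 = 144
A = pi * 144
A = 452.39
452.39 in^2


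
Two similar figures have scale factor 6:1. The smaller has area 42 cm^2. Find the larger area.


Linear scale factor k = 6
Original area = 42 cm^2
Rule: under a linear scaling by k, areas scale by k^2.
k^2 = 6^2 = 36
New area = 42 * 36
New area = 1512
1512 cm^2


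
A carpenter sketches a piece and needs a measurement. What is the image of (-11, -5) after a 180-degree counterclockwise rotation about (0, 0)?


Transformation: rotation about the origin
Original point: (-11, -5)
Rule for 180 deg: (x, y) -> (-x, -y)
Apply: (-11, -5) -> (11, 5)
(11, 5)


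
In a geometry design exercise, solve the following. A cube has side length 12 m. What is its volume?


Shape: cube
Side s = 12 m
Formula: V = s^3
V = 12 * 12 * 12
V = 144 * 12
V = 1728
1728 m^3
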